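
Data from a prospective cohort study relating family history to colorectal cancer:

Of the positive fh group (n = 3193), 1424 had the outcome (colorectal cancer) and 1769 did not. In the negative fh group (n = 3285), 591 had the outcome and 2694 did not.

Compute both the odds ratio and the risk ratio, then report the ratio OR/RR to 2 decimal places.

From the description: a = 1424, b = 1769, c = 591, d = 2694.
OR = (1424·2694)/(1769·591) = 3836256/1045479 = 3.66938
Risk in exposed = 1424/3193 = 0.44598; risk in unexposed = 591/3285 = 0.17991; RR = 2.47890
OR/RR = 3.66938 / 2.47890 = 1.48024
The outcome is not rare, so the OR lies further from 1 than the RR.

1.48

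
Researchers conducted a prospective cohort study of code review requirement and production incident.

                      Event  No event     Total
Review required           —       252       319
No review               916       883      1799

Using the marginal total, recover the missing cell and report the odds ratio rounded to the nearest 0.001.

The missing cell is in the exposed row: 319 − 252 = 67.
So a = 67, b = 252, c = 916, d = 883.
OR = (a·d)/(b·c) = (67 × 883) / (252 × 916) = 59161 / 230832 = 0.25629

0.256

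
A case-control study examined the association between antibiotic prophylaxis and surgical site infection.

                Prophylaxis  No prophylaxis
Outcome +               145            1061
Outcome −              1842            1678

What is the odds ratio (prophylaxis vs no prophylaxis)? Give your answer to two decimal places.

Reading the table with exposure as columns: a = 145 (Prophylaxis, case), b = 1842 (Prophylaxis, non-case), c = 1061 (No prophylaxis, case), d = 1678.
OR = (a·d)/(b·c) = (145 × 1678) / (1842 × 1061) = 243310 / 1954362 = 0.12450
Exposure is associated with lower odds of surgical site infection (OR = 0.12 < 1).

0.12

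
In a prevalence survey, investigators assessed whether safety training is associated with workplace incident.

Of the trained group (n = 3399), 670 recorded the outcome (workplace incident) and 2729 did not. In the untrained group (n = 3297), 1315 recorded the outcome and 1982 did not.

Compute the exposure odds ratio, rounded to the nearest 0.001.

0.370

From the description: a = 670, b = 2729, c = 1315, d = 1982.
OR = (a·d)/(b·c) = (670 × 1982) / (2729 × 1315) = 1327940 / 3588635 = 0.37004
Exposure is associated with lower odds of workplace incident (OR = 0.37 < 1).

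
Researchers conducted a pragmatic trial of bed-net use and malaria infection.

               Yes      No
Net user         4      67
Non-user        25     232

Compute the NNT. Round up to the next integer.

25

Risk in treated group = 4/71 = 0.05634; risk in control = 25/257 = 0.09728.
Absolute risk reduction = 0.09728 − 0.05634 = 0.04094
NNT = 1 / ARR = 1 / 0.04094 = 24.427 → round up → 25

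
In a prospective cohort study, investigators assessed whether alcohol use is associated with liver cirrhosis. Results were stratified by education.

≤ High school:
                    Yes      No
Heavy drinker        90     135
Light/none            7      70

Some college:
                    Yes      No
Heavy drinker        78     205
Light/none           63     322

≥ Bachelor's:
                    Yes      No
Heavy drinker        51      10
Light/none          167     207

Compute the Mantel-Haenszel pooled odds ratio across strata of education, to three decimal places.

OR_MH = Σ(aᵢdᵢ/nᵢ) / Σ(bᵢcᵢ/nᵢ), where nᵢ is the stratum total.
Stratum 1 (≤ High school): n = 302; a·d/n = 90·70/302 = 20.8609; b·c/n = 135·7/302 = 3.1291
Stratum 2 (Some college): n = 668; a·d/n = 78·322/668 = 37.5988; b·c/n = 205·63/668 = 19.3338
Stratum 3 (≥ Bachelor's): n = 435; a·d/n = 51·207/435 = 24.2690; b·c/n = 10·167/435 = 3.8391
OR_MH = (20.8609 + 37.5988 + 24.2690) / (3.1291 + 19.3338 + 3.8391) = 82.7287 / 26.3021 = 3.14533

3.145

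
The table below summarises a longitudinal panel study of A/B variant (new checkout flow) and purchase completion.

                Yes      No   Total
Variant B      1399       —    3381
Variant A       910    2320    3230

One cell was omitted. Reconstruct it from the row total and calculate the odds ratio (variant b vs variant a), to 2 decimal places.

1.80

The missing cell is in the exposed row: 3381 − 1399 = 1982.
So a = 1399, b = 1982, c = 910, d = 2320.
OR = (a·d)/(b·c) = (1399 × 2320) / (1982 × 910) = 3245680 / 1803620 = 1.79954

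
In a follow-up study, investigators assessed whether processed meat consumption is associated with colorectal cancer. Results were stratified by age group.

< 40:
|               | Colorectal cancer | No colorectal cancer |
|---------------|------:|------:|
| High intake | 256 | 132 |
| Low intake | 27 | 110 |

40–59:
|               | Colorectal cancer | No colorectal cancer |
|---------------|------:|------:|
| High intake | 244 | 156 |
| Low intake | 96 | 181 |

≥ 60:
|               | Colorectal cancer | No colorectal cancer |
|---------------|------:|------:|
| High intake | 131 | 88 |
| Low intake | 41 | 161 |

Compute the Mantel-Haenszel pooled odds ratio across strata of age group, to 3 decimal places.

4.508

OR_MH = Σ(aᵢdᵢ/nᵢ) / Σ(bᵢcᵢ/nᵢ), where nᵢ is the stratum total.
Stratum 1 (< 40): n = 525; a·d/n = 256·110/525 = 53.6381; b·c/n = 132·27/525 = 6.7886
Stratum 2 (40–59): n = 677; a·d/n = 244·181/677 = 65.2349; b·c/n = 156·96/677 = 22.1211
Stratum 3 (≥ 60): n = 421; a·d/n = 131·161/421 = 50.0974; b·c/n = 88·41/421 = 8.5701
OR_MH = (53.6381 + 65.2349 + 50.0974) / (6.7886 + 22.1211 + 8.5701) = 168.9703 / 37.4798 = 4.50831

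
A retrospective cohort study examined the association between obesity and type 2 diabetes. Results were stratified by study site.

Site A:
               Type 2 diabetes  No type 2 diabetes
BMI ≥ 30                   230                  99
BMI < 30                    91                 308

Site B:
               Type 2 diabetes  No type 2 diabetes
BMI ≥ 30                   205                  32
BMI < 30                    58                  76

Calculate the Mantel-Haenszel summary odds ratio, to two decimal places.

8.02

OR_MH = Σ(aᵢdᵢ/nᵢ) / Σ(bᵢcᵢ/nᵢ), where nᵢ is the stratum total.
Stratum 1 (Site A): n = 728; a·d/n = 230·308/728 = 97.3077; b·c/n = 99·91/728 = 12.3750
Stratum 2 (Site B): n = 371; a·d/n = 205·76/371 = 41.9946; b·c/n = 32·58/371 = 5.0027
OR_MH = (97.3077 + 41.9946) / (12.3750 + 5.0027) = 139.3023 / 17.3777 = 8.01616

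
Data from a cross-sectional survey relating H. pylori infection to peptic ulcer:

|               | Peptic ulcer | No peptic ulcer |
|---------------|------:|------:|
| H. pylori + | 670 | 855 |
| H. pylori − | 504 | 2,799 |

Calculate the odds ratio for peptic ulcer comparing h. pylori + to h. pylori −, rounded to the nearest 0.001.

Cells: a = 670, b = 855, c = 504, d = 2799.
OR = (a·d)/(b·c) = (670 × 2799) / (855 × 504) = 1875330 / 430920 = 4.35192
The odds of peptic ulcer are about 4.35 times as high in the h. pylori + group.

4.352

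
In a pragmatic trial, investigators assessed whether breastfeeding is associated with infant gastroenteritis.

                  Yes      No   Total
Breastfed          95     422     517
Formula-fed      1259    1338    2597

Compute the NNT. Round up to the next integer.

4

Risk in treated group = 95/517 = 0.18375; risk in control = 1259/2597 = 0.48479.
Absolute risk reduction = 0.48479 − 0.18375 = 0.30104
NNT = 1 / ARR = 1 / 0.30104 = 3.322 → round up → 4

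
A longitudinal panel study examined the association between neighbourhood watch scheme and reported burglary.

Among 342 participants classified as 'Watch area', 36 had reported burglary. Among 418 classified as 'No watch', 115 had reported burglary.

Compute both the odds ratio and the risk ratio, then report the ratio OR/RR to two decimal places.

0.81

From the description: a = 36, b = 306, c = 115, d = 303.
OR = (36·303)/(306·115) = 10908/35190 = 0.30997
Risk in exposed = 36/342 = 0.10526; risk in unexposed = 115/418 = 0.27512; RR = 0.38261
OR/RR = 0.30997 / 0.38261 = 0.81016
The outcome is not rare, so the OR lies further from 1 than the RR.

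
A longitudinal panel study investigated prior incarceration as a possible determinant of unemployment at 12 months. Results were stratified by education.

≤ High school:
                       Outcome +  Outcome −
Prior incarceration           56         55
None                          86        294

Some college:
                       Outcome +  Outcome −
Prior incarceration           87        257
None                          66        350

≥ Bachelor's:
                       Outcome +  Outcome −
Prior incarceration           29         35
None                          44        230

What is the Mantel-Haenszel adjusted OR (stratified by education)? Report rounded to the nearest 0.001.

OR_MH = Σ(aᵢdᵢ/nᵢ) / Σ(bᵢcᵢ/nᵢ), where nᵢ is the stratum total.
Stratum 1 (≤ High school): n = 491; a·d/n = 56·294/491 = 33.5316; b·c/n = 55·86/491 = 9.6334
Stratum 2 (Some college): n = 760; a·d/n = 87·350/760 = 40.0658; b·c/n = 257·66/760 = 22.3184
Stratum 3 (≥ Bachelor's): n = 338; a·d/n = 29·230/338 = 19.7337; b·c/n = 35·44/338 = 4.5562
OR_MH = (33.5316 + 40.0658 + 19.7337) / (9.6334 + 22.3184 + 4.5562) = 93.3311 / 36.5080 = 2.55645

2.556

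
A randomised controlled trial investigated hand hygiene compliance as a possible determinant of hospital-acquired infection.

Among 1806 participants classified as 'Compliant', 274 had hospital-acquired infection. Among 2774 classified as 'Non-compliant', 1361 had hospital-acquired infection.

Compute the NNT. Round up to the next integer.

Risk in treated group = 274/1806 = 0.15172; risk in control = 1361/2774 = 0.49063.
Absolute risk reduction = 0.49063 − 0.15172 = 0.33891
NNT = 1 / ARR = 1 / 0.33891 = 2.951 → round up → 3

3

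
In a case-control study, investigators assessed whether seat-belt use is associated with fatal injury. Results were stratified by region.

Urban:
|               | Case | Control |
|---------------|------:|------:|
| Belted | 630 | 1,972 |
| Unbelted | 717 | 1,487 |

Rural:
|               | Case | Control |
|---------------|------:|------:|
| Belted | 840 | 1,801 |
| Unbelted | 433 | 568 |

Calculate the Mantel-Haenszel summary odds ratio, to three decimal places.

0.641

OR_MH = Σ(aᵢdᵢ/nᵢ) / Σ(bᵢcᵢ/nᵢ), where nᵢ is the stratum total.
Stratum 1 (Urban): n = 4806; a·d/n = 630·1487/4806 = 194.9251; b·c/n = 1972·717/4806 = 294.1998
Stratum 2 (Rural): n = 3642; a·d/n = 840·568/3642 = 131.0049; b·c/n = 1801·433/3642 = 214.1222
OR_MH = (194.9251 + 131.0049) / (294.1998 + 214.1222) = 325.9300 / 508.3219 = 0.64119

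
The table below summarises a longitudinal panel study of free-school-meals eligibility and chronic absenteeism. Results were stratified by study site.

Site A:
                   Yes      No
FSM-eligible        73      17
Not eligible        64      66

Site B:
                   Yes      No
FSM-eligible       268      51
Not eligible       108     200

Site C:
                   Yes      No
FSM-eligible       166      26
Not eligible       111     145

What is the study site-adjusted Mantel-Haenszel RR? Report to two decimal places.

2.10

RR_MH = Σ(aᵢ·n₀ᵢ/nᵢ) / Σ(cᵢ·n₁ᵢ/nᵢ), with n₁ᵢ = aᵢ+bᵢ (exposed), n₀ᵢ = cᵢ+dᵢ (unexposed), nᵢ = n₁ᵢ+n₀ᵢ.
Stratum 1 (Site A): n₁ = 90, n₀ = 130, n = 220; a·n₀/n = 73·130/220 = 43.1364; c·n₁/n = 64·90/220 = 26.1818
Stratum 2 (Site B): n₁ = 319, n₀ = 308, n = 627; a·n₀/n = 268·308/627 = 131.6491; c·n₁/n = 108·319/627 = 54.9474
Stratum 3 (Site C): n₁ = 192, n₀ = 256, n = 448; a·n₀/n = 166·256/448 = 94.8571; c·n₁/n = 111·192/448 = 47.5714
RR_MH = (43.1364 + 131.6491 + 94.8571) / (26.1818 + 54.9474 + 47.5714) = 269.6426 / 128.7006 = 2.09512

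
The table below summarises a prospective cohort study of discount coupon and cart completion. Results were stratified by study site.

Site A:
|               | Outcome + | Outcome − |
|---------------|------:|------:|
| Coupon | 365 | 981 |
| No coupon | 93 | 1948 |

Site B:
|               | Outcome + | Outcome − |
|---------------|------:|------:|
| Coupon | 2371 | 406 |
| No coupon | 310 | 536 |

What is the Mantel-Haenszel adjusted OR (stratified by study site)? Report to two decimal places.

OR_MH = Σ(aᵢdᵢ/nᵢ) / Σ(bᵢcᵢ/nᵢ), where nᵢ is the stratum total.
Stratum 1 (Site A): n = 3387; a·d/n = 365·1948/3387 = 209.9262; b·c/n = 981·93/3387 = 26.9362
Stratum 2 (Site B): n = 3623; a·d/n = 2371·536/3623 = 350.7745; b·c/n = 406·310/3623 = 34.7392
OR_MH = (209.9262 + 350.7745) / (26.9362 + 34.7392) = 560.7007 / 61.6754 = 9.09116

9.09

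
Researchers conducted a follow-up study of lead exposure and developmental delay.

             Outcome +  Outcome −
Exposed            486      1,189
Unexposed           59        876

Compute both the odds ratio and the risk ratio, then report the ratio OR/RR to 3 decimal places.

Cells: a = 486, b = 1189, c = 59, d = 876.
OR = (486·876)/(1189·59) = 425736/70151 = 6.06885
Risk in exposed = 486/1675 = 0.29015; risk in unexposed = 59/935 = 0.06310; RR = 4.59813
OR/RR = 6.06885 / 4.59813 = 1.31985
The outcome is not rare, so the OR lies further from 1 than the RR.

1.320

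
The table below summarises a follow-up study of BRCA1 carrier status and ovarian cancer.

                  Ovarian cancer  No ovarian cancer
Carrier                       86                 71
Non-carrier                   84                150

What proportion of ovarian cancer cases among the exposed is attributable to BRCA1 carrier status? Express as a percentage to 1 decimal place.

Cells: a = 86, b = 71, c = 84, d = 150.
Risk in exposed = 86/157 = 0.54777; risk in unexposed = 84/234 = 0.35897.
RR = 0.54777/0.35897 = 1.52593
AR% = (RR − 1)/RR × 100 = (1.52593 − 1)/1.52593 × 100 = 34.4663%

34.5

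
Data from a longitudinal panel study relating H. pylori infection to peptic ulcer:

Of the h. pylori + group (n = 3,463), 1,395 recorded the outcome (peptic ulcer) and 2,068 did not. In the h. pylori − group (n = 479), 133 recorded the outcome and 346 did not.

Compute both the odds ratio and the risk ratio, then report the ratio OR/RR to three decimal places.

1.210

From the description: a = 1395, b = 2068, c = 133, d = 346.
OR = (1395·346)/(2068·133) = 482670/275044 = 1.75488
Risk in exposed = 1395/3463 = 0.40283; risk in unexposed = 133/479 = 0.27766; RR = 1.45079
OR/RR = 1.75488 / 1.45079 = 1.20960
The outcome is not rare, so the OR lies further from 1 than the RR.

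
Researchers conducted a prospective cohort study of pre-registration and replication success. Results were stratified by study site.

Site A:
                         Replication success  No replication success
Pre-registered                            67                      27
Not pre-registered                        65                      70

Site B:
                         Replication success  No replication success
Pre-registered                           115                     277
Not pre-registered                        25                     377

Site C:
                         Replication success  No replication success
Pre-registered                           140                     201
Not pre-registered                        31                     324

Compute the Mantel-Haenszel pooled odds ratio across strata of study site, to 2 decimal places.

OR_MH = Σ(aᵢdᵢ/nᵢ) / Σ(bᵢcᵢ/nᵢ), where nᵢ is the stratum total.
Stratum 1 (Site A): n = 229; a·d/n = 67·70/229 = 20.4803; b·c/n = 27·65/229 = 7.6638
Stratum 2 (Site B): n = 794; a·d/n = 115·377/794 = 54.6033; b·c/n = 277·25/794 = 8.7217
Stratum 3 (Site C): n = 696; a·d/n = 140·324/696 = 65.1724; b·c/n = 201·31/696 = 8.9526
OR_MH = (20.4803 + 54.6033 + 65.1724) / (7.6638 + 8.7217 + 8.9526) = 140.2560 / 25.3380 = 5.53540

5.54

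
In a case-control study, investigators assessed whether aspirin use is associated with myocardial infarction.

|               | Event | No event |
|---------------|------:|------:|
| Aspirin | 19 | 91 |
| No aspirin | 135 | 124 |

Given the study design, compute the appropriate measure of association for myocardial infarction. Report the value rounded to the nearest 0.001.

0.192

Cells: a = 19, b = 91, c = 135, d = 124.
This is a case-control study: participants were sampled on outcome status, so risks in the source population cannot be estimated directly — relative risk is not valid here. The odds ratio is the appropriate measure.
OR = (a·d)/(b·c) = (19 × 124) / (91 × 135) = 2356 / 12285 = 0.19178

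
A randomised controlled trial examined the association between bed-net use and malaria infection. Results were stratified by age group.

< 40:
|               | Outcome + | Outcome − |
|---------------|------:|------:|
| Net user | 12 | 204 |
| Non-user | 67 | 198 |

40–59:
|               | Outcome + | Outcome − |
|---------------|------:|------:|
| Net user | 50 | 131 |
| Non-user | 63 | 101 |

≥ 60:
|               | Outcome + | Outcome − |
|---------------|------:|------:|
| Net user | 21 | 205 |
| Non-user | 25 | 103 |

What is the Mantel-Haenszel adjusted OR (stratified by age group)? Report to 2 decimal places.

0.38

OR_MH = Σ(aᵢdᵢ/nᵢ) / Σ(bᵢcᵢ/nᵢ), where nᵢ is the stratum total.
Stratum 1 (< 40): n = 481; a·d/n = 12·198/481 = 4.9397; b·c/n = 204·67/481 = 28.4158
Stratum 2 (40–59): n = 345; a·d/n = 50·101/345 = 14.6377; b·c/n = 131·63/345 = 23.9217
Stratum 3 (≥ 60): n = 354; a·d/n = 21·103/354 = 6.1102; b·c/n = 205·25/354 = 14.4774
OR_MH = (4.9397 + 14.6377 + 6.1102) / (28.4158 + 23.9217 + 14.4774) = 25.6876 / 66.8149 = 0.38446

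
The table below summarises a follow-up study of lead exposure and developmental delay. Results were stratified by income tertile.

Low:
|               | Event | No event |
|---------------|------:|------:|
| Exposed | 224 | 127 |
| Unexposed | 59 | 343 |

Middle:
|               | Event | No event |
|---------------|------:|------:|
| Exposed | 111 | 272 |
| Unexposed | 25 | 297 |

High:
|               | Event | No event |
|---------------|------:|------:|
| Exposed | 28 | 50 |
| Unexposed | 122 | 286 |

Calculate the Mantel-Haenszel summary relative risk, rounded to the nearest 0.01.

RR_MH = Σ(aᵢ·n₀ᵢ/nᵢ) / Σ(cᵢ·n₁ᵢ/nᵢ), with n₁ᵢ = aᵢ+bᵢ (exposed), n₀ᵢ = cᵢ+dᵢ (unexposed), nᵢ = n₁ᵢ+n₀ᵢ.
Stratum 1 (Low): n₁ = 351, n₀ = 402, n = 753; a·n₀/n = 224·402/753 = 119.5857; c·n₁/n = 59·351/753 = 27.5020
Stratum 2 (Middle): n₁ = 383, n₀ = 322, n = 705; a·n₀/n = 111·322/705 = 50.6979; c·n₁/n = 25·383/705 = 13.5816
Stratum 3 (High): n₁ = 78, n₀ = 408, n = 486; a·n₀/n = 28·408/486 = 23.5062; c·n₁/n = 122·78/486 = 19.5802
RR_MH = (119.5857 + 50.6979 + 23.5062) / (27.5020 + 13.5816 + 19.5802) = 193.7897 / 60.6638 = 3.19449

3.19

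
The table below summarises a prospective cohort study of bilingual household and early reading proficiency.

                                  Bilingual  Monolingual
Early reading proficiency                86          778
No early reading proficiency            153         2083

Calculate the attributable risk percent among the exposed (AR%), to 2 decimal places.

24.43

Reading the table with exposure as columns: a = 86 (Bilingual, case), b = 153 (Bilingual, non-case), c = 778 (Monolingual, case), d = 2083.
Risk in exposed = 86/239 = 0.35983; risk in unexposed = 778/2861 = 0.27193.
RR = 0.35983/0.27193 = 1.32324
AR% = (RR − 1)/RR × 100 = (1.32324 − 1)/1.32324 × 100 = 24.4280%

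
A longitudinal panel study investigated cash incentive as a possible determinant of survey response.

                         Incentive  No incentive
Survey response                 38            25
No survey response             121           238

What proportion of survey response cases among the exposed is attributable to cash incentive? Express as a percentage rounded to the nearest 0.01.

60.23

Reading the table with exposure as columns: a = 38 (Incentive, case), b = 121 (Incentive, non-case), c = 25 (No incentive, case), d = 238.
Risk in exposed = 38/159 = 0.23899; risk in unexposed = 25/263 = 0.09506.
RR = 0.23899/0.09506 = 2.51421
AR% = (RR − 1)/RR × 100 = (2.51421 − 1)/2.51421 × 100 = 60.2261%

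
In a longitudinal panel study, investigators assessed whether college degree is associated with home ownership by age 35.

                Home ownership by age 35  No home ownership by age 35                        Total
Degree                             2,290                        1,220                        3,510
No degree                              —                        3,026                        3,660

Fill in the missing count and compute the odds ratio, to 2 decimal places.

The missing cell is in the unexposed row: 3660 − 3026 = 634.
So a = 2290, b = 1220, c = 634, d = 3026.
OR = (a·d)/(b·c) = (2290 × 3026) / (1220 × 634) = 6929540 / 773480 = 8.95891

8.96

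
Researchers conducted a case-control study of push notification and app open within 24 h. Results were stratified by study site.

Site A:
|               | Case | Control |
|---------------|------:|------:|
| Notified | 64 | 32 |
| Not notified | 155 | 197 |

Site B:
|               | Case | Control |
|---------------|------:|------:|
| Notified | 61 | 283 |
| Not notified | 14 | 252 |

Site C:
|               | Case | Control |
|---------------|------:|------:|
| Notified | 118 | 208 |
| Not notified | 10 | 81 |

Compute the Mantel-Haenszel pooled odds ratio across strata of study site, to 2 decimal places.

3.38

OR_MH = Σ(aᵢdᵢ/nᵢ) / Σ(bᵢcᵢ/nᵢ), where nᵢ is the stratum total.
Stratum 1 (Site A): n = 448; a·d/n = 64·197/448 = 28.1429; b·c/n = 32·155/448 = 11.0714
Stratum 2 (Site B): n = 610; a·d/n = 61·252/610 = 25.2000; b·c/n = 283·14/610 = 6.4951
Stratum 3 (Site C): n = 417; a·d/n = 118·81/417 = 22.9209; b·c/n = 208·10/417 = 4.9880
OR_MH = (28.1429 + 25.2000 + 22.9209) / (11.0714 + 6.4951 + 4.9880) = 76.2637 / 22.5545 = 3.38131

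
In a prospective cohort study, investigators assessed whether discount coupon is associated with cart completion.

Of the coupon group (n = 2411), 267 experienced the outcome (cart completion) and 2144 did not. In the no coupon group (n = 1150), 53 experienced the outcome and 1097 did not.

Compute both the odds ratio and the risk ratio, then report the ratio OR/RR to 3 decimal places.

From the description: a = 267, b = 2144, c = 53, d = 1097.
OR = (267·1097)/(2144·53) = 292899/113632 = 2.57761
Risk in exposed = 267/2411 = 0.11074; risk in unexposed = 53/1150 = 0.04609; RR = 2.40290
OR/RR = 2.57761 / 2.40290 = 1.07271
The outcome is not rare, so the OR lies further from 1 than the RR.

1.073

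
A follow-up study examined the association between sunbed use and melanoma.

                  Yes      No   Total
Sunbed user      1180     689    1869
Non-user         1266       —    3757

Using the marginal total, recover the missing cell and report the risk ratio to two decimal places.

1.87

The missing cell is in the unexposed row: 3757 − 1266 = 2491.
So a = 1180, b = 689, c = 1266, d = 2491.
RR = [a/(a+b)] / [c/(c+d)] = (1180/1869) / (1266/3757) = 0.63135/0.33697 = 1.87361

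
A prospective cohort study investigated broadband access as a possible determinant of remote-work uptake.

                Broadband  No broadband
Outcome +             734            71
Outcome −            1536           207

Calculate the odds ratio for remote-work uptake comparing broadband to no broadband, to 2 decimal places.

1.39

Reading the table with exposure as columns: a = 734 (Broadband, case), b = 1536 (Broadband, non-case), c = 71 (No broadband, case), d = 207.
OR = (a·d)/(b·c) = (734 × 207) / (1536 × 71) = 151938 / 109056 = 1.39321
The odds of remote-work uptake are about 1.39 times as high in the broadband group.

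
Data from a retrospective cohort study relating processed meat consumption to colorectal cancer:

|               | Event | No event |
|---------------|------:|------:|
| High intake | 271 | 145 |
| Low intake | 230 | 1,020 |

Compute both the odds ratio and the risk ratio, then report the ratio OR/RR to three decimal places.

2.341

Cells: a = 271, b = 145, c = 230, d = 1020.
OR = (271·1020)/(145·230) = 276420/33350 = 8.28846
Risk in exposed = 271/416 = 0.65144; risk in unexposed = 230/1250 = 0.18400; RR = 3.54045
OR/RR = 8.28846 / 3.54045 = 2.34108
The outcome is not rare, so the OR lies further from 1 than the RR.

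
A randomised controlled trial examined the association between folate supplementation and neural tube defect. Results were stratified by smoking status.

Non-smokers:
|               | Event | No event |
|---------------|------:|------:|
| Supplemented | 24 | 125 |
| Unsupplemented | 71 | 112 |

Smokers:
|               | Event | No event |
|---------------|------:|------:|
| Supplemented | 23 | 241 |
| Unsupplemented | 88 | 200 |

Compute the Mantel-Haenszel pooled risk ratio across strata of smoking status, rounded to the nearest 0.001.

0.341

RR_MH = Σ(aᵢ·n₀ᵢ/nᵢ) / Σ(cᵢ·n₁ᵢ/nᵢ), with n₁ᵢ = aᵢ+bᵢ (exposed), n₀ᵢ = cᵢ+dᵢ (unexposed), nᵢ = n₁ᵢ+n₀ᵢ.
Stratum 1 (Non-smokers): n₁ = 149, n₀ = 183, n = 332; a·n₀/n = 24·183/332 = 13.2289; c·n₁/n = 71·149/332 = 31.8645
Stratum 2 (Smokers): n₁ = 264, n₀ = 288, n = 552; a·n₀/n = 23·288/552 = 12.0000; c·n₁/n = 88·264/552 = 42.0870
RR_MH = (13.2289 + 12.0000) / (31.8645 + 42.0870) = 25.2289 / 73.9514 = 0.34116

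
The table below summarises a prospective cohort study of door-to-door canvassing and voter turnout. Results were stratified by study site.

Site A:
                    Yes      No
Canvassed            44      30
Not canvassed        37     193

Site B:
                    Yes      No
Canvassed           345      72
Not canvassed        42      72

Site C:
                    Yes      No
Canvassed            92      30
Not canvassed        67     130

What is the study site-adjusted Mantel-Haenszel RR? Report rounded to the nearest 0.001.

RR_MH = Σ(aᵢ·n₀ᵢ/nᵢ) / Σ(cᵢ·n₁ᵢ/nᵢ), with n₁ᵢ = aᵢ+bᵢ (exposed), n₀ᵢ = cᵢ+dᵢ (unexposed), nᵢ = n₁ᵢ+n₀ᵢ.
Stratum 1 (Site A): n₁ = 74, n₀ = 230, n = 304; a·n₀/n = 44·230/304 = 33.2895; c·n₁/n = 37·74/304 = 9.0066
Stratum 2 (Site B): n₁ = 417, n₀ = 114, n = 531; a·n₀/n = 345·114/531 = 74.0678; c·n₁/n = 42·417/531 = 32.9831
Stratum 3 (Site C): n₁ = 122, n₀ = 197, n = 319; a·n₀/n = 92·197/319 = 56.8150; c·n₁/n = 67·122/319 = 25.6238
RR_MH = (33.2895 + 74.0678 + 56.8150) / (9.0066 + 32.9831 + 25.6238) = 164.1723 / 67.6135 = 2.42810

2.428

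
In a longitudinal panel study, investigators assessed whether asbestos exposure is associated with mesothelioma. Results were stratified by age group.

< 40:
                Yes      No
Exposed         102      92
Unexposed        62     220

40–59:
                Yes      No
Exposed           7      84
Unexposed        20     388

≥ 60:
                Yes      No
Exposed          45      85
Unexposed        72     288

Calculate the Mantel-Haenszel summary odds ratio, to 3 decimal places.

2.839

OR_MH = Σ(aᵢdᵢ/nᵢ) / Σ(bᵢcᵢ/nᵢ), where nᵢ is the stratum total.
Stratum 1 (< 40): n = 476; a·d/n = 102·220/476 = 47.1429; b·c/n = 92·62/476 = 11.9832
Stratum 2 (40–59): n = 499; a·d/n = 7·388/499 = 5.4429; b·c/n = 84·20/499 = 3.3667
Stratum 3 (≥ 60): n = 490; a·d/n = 45·288/490 = 26.4490; b·c/n = 85·72/490 = 12.4898
OR_MH = (47.1429 + 5.4429 + 26.4490) / (11.9832 + 3.3667 + 12.4898) = 79.0347 / 27.8397 = 2.83892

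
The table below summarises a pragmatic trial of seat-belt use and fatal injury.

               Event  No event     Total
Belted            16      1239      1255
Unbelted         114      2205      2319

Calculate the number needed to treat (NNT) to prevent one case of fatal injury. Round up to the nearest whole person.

28

Risk in treated group = 16/1255 = 0.01275; risk in control = 114/2319 = 0.04916.
Absolute risk reduction = 0.04916 − 0.01275 = 0.03641
NNT = 1 / ARR = 1 / 0.03641 = 27.465 → round up → 28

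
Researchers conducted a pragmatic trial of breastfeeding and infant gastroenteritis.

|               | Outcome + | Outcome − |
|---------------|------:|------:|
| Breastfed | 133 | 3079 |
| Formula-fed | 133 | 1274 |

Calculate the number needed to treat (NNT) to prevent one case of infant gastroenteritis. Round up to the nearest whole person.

Risk in treated group = 133/3212 = 0.04141; risk in control = 133/1407 = 0.09453.
Absolute risk reduction = 0.09453 − 0.04141 = 0.05312
NNT = 1 / ARR = 1 / 0.05312 = 18.825 → round up → 19

19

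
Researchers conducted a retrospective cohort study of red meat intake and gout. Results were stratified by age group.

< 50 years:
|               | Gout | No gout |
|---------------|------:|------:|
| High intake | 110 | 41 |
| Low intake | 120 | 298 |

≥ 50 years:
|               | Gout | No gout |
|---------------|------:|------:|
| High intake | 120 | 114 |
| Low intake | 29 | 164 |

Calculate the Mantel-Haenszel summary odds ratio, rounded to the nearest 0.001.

OR_MH = Σ(aᵢdᵢ/nᵢ) / Σ(bᵢcᵢ/nᵢ), where nᵢ is the stratum total.
Stratum 1 (< 50 years): n = 569; a·d/n = 110·298/569 = 57.6098; b·c/n = 41·120/569 = 8.6467
Stratum 2 (≥ 50 years): n = 427; a·d/n = 120·164/427 = 46.0890; b·c/n = 114·29/427 = 7.7424
OR_MH = (57.6098 + 46.0890) / (8.6467 + 7.7424) = 103.6988 / 16.3891 = 6.32729

6.327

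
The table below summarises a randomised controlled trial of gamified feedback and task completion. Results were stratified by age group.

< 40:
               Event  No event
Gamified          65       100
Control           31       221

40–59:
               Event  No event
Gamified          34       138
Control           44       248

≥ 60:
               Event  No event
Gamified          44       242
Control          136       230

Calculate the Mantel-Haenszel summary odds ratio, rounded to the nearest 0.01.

OR_MH = Σ(aᵢdᵢ/nᵢ) / Σ(bᵢcᵢ/nᵢ), where nᵢ is the stratum total.
Stratum 1 (< 40): n = 417; a·d/n = 65·221/417 = 34.4484; b·c/n = 100·31/417 = 7.4341
Stratum 2 (40–59): n = 464; a·d/n = 34·248/464 = 18.1724; b·c/n = 138·44/464 = 13.0862
Stratum 3 (≥ 60): n = 652; a·d/n = 44·230/652 = 15.5215; b·c/n = 242·136/652 = 50.4785
OR_MH = (34.4484 + 18.1724 + 15.5215) / (7.4341 + 13.0862 + 50.4785) = 68.1423 / 70.9988 = 0.95977

0.96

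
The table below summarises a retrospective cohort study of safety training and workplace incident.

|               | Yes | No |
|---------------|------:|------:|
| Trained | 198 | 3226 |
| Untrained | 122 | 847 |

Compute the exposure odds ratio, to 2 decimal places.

0.43

Cells: a = 198, b = 3226, c = 122, d = 847.
OR = (a·d)/(b·c) = (198 × 847) / (3226 × 122) = 167706 / 393572 = 0.42611
Exposure is associated with lower odds of workplace incident (OR = 0.43 < 1).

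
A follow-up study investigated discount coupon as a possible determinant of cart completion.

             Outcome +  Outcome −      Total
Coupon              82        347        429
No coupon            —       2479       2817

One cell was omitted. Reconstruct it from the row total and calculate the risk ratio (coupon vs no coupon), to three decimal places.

The missing cell is in the unexposed row: 2817 − 2479 = 338.
So a = 82, b = 347, c = 338, d = 2479.
RR = [a/(a+b)] / [c/(c+d)] = (82/429) / (338/2817) = 0.19114/0.11999 = 1.59304

1.593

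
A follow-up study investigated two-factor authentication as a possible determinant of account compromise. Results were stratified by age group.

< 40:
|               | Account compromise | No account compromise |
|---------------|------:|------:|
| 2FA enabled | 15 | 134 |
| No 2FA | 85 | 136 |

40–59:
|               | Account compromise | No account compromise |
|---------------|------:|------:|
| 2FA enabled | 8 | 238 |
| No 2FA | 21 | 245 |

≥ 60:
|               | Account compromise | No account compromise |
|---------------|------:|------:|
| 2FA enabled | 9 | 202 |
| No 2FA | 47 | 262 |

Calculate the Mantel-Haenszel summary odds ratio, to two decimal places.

OR_MH = Σ(aᵢdᵢ/nᵢ) / Σ(bᵢcᵢ/nᵢ), where nᵢ is the stratum total.
Stratum 1 (< 40): n = 370; a·d/n = 15·136/370 = 5.5135; b·c/n = 134·85/370 = 30.7838
Stratum 2 (40–59): n = 512; a·d/n = 8·245/512 = 3.8281; b·c/n = 238·21/512 = 9.7617
Stratum 3 (≥ 60): n = 520; a·d/n = 9·262/520 = 4.5346; b·c/n = 202·47/520 = 18.2577
OR_MH = (5.5135 + 3.8281 + 4.5346) / (30.7838 + 9.7617 + 18.2577) = 13.8763 / 58.8032 = 0.23598

0.24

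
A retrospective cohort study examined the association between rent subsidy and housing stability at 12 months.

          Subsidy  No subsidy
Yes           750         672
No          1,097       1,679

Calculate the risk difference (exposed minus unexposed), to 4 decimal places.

Reading the table with exposure as columns: a = 750 (Subsidy, case), b = 1097 (Subsidy, non-case), c = 672 (No subsidy, case), d = 1679.
Risk in exposed = 750/1847 = 0.406064; risk in unexposed = 672/2351 = 0.285836.
Risk difference = 0.406064 − 0.285836 = 0.120228

0.1202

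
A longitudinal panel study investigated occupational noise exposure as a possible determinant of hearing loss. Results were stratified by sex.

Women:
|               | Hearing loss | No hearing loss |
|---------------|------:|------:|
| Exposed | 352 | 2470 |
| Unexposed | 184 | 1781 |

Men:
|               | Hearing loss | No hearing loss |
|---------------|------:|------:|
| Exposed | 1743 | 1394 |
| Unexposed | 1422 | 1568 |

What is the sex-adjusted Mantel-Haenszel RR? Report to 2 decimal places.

1.19

RR_MH = Σ(aᵢ·n₀ᵢ/nᵢ) / Σ(cᵢ·n₁ᵢ/nᵢ), with n₁ᵢ = aᵢ+bᵢ (exposed), n₀ᵢ = cᵢ+dᵢ (unexposed), nᵢ = n₁ᵢ+n₀ᵢ.
Stratum 1 (Women): n₁ = 2822, n₀ = 1965, n = 4787; a·n₀/n = 352·1965/4787 = 144.4913; c·n₁/n = 184·2822/4787 = 108.4704
Stratum 2 (Men): n₁ = 3137, n₀ = 2990, n = 6127; a·n₀/n = 1743·2990/6127 = 850.5908; c·n₁/n = 1422·3137/6127 = 728.0584
RR_MH = (144.4913 + 850.5908) / (108.4704 + 728.0584) = 995.0822 / 836.5289 = 1.18954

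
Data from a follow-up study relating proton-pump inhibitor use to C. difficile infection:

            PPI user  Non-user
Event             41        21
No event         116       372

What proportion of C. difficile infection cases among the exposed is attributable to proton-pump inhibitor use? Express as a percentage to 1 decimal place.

79.5

Reading the table with exposure as columns: a = 41 (PPI user, case), b = 116 (PPI user, non-case), c = 21 (Non-user, case), d = 372.
Risk in exposed = 41/157 = 0.26115; risk in unexposed = 21/393 = 0.05344.
RR = 0.26115/0.05344 = 4.88717
AR% = (RR − 1)/RR × 100 = (4.88717 − 1)/4.88717 × 100 = 79.5383%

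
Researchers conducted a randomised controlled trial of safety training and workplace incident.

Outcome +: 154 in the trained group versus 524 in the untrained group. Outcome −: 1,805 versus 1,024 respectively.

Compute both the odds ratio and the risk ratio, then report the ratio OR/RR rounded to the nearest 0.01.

0.72

From the description: a = 154, b = 1805, c = 524, d = 1024.
OR = (154·1024)/(1805·524) = 157696/945820 = 0.16673
Risk in exposed = 154/1959 = 0.07861; risk in unexposed = 524/1548 = 0.33850; RR = 0.23223
OR/RR = 0.16673 / 0.23223 = 0.71794
The outcome is not rare, so the OR lies further from 1 than the RR.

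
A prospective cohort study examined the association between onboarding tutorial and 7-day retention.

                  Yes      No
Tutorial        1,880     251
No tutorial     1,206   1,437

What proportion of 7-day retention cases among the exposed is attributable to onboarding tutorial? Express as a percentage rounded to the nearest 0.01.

Cells: a = 1880, b = 251, c = 1206, d = 1437.
Risk in exposed = 1880/2131 = 0.88221; risk in unexposed = 1206/2643 = 0.45630.
RR = 0.88221/0.45630 = 1.93341
AR% = (RR − 1)/RR × 100 = (1.93341 − 1)/1.93341 × 100 = 48.2779%

48.28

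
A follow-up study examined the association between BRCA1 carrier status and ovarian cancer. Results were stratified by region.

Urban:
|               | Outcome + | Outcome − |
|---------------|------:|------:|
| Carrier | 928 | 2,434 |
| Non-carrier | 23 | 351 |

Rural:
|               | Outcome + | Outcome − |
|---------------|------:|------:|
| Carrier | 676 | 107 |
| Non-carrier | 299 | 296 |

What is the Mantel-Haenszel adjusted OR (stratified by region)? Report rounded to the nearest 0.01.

6.08

OR_MH = Σ(aᵢdᵢ/nᵢ) / Σ(bᵢcᵢ/nᵢ), where nᵢ is the stratum total.
Stratum 1 (Urban): n = 3736; a·d/n = 928·351/3736 = 87.1863; b·c/n = 2434·23/3736 = 14.9845
Stratum 2 (Rural): n = 1378; a·d/n = 676·296/1378 = 145.2075; b·c/n = 107·299/1378 = 23.2170
OR_MH = (87.1863 + 145.2075) / (14.9845 + 23.2170) = 232.3938 / 38.2015 = 6.08338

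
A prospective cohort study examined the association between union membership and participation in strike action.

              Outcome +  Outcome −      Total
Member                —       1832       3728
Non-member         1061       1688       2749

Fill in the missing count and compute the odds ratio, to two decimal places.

1.65

The missing cell is in the exposed row: 3728 − 1832 = 1896.
So a = 1896, b = 1832, c = 1061, d = 1688.
OR = (a·d)/(b·c) = (1896 × 1688) / (1832 × 1061) = 3200448 / 1943752 = 1.64653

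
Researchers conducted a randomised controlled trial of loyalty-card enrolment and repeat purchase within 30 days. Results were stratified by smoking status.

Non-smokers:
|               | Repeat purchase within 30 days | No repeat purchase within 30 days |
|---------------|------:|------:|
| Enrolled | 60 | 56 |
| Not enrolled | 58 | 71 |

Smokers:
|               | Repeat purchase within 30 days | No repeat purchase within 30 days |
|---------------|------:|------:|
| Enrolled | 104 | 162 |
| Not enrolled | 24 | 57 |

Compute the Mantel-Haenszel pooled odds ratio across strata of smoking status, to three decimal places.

1.409

OR_MH = Σ(aᵢdᵢ/nᵢ) / Σ(bᵢcᵢ/nᵢ), where nᵢ is the stratum total.
Stratum 1 (Non-smokers): n = 245; a·d/n = 60·71/245 = 17.3878; b·c/n = 56·58/245 = 13.2571
Stratum 2 (Smokers): n = 347; a·d/n = 104·57/347 = 17.0836; b·c/n = 162·24/347 = 11.2046
OR_MH = (17.3878 + 17.0836) / (13.2571 + 11.2046) = 34.4713 / 24.4618 = 1.40919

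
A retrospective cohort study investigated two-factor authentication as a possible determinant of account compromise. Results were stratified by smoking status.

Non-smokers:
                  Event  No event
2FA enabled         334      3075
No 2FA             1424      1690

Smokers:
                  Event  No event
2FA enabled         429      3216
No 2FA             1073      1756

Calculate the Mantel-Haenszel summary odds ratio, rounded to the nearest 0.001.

OR_MH = Σ(aᵢdᵢ/nᵢ) / Σ(bᵢcᵢ/nᵢ), where nᵢ is the stratum total.
Stratum 1 (Non-smokers): n = 6523; a·d/n = 334·1690/6523 = 86.5338; b·c/n = 3075·1424/6523 = 671.2862
Stratum 2 (Smokers): n = 6474; a·d/n = 429·1756/6474 = 116.3614; b·c/n = 3216·1073/6474 = 533.0195
OR_MH = (86.5338 + 116.3614) / (671.2862 + 533.0195) = 202.8952 / 1204.3057 = 0.16847

0.168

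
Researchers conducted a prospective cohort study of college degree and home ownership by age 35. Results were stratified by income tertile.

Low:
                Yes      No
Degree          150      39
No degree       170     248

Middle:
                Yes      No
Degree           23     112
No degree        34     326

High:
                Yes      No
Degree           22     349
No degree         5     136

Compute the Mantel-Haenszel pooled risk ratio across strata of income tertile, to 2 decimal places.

1.92

RR_MH = Σ(aᵢ·n₀ᵢ/nᵢ) / Σ(cᵢ·n₁ᵢ/nᵢ), with n₁ᵢ = aᵢ+bᵢ (exposed), n₀ᵢ = cᵢ+dᵢ (unexposed), nᵢ = n₁ᵢ+n₀ᵢ.
Stratum 1 (Low): n₁ = 189, n₀ = 418, n = 607; a·n₀/n = 150·418/607 = 103.2949; c·n₁/n = 170·189/607 = 52.9325
Stratum 2 (Middle): n₁ = 135, n₀ = 360, n = 495; a·n₀/n = 23·360/495 = 16.7273; c·n₁/n = 34·135/495 = 9.2727
Stratum 3 (High): n₁ = 371, n₀ = 141, n = 512; a·n₀/n = 22·141/512 = 6.0586; c·n₁/n = 5·371/512 = 3.6230
RR_MH = (103.2949 + 16.7273 + 6.0586) / (52.9325 + 9.2727 + 3.6230) = 126.0808 / 65.8282 = 1.91530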